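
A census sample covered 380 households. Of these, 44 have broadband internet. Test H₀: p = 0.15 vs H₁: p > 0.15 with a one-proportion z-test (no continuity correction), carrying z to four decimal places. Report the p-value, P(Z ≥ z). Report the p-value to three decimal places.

p-value = 0.969

Sample proportion p̂ = 44/380 = 0.11579.
SE₀ = √(0.15·0.85/380) = 0.018317.
Test statistic (full precision, shown to 4 dp): z = (44/380 − 0.15)/SE₀ ≈ -1.8677.
From the standard normal, P(Z ≥ z) = 0.969.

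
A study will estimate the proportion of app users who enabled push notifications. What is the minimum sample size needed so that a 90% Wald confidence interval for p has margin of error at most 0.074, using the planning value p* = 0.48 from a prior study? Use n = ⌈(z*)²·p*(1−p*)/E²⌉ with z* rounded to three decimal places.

For 90% confidence, z* = 1.645.
p*(1−p*) = 0.2496.
Required n before rounding: 2.706025 × 0.2496 / 0.074² = 123.343.
Rounding up, n = 124.

n = 124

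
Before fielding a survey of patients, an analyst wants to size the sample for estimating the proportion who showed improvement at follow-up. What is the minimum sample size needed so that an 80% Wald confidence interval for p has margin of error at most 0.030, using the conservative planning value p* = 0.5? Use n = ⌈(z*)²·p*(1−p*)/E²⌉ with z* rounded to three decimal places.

n = 457

z* = 1.282 at the 80% level.
p*(1−p*) = 0.2500.
(z*)²·p*(1−p*)/E² = 1.643524·0.2500/0.000900 = 456.534.
Rounding up, n = 457.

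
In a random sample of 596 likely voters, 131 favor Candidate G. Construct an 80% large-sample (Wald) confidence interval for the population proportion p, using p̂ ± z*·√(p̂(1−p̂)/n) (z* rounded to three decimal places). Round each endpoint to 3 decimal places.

(0.198, 0.242)

p̂ = 131/596 = 0.21980.
SE = √(p̂(1−p̂)/n) = √(0.171487/596) = 0.016963.
The 80% critical value is z* = 1.282.
Margin = 1.282·0.016963 = 0.02175.
CI: 0.21980 ± 0.02175 = (0.198, 0.242).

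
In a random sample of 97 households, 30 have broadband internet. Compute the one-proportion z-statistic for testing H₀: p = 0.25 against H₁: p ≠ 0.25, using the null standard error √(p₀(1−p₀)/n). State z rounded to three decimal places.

z = 1.348

With x = 30 successes in n = 97, p̂ = 0.30928.
Under H₀, SE = √(p₀(1−p₀)/n) = √(0.25·0.75/97) = √0.001932990 = 0.043966.
z = (0.30928 − 0.25)/0.043966 = 0.05928/0.043966 = 1.348.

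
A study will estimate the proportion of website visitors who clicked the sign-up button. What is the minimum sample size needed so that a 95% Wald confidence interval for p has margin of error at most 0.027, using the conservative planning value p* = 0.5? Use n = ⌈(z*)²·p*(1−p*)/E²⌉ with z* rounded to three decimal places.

z* = 1.960 at the 95% level.
p*(1−p*) = 0.2500.
Required n before rounding: 3.841600 × 0.2500 / 0.027² = 1317.421.
Rounding up, n = 1318.

n = 1318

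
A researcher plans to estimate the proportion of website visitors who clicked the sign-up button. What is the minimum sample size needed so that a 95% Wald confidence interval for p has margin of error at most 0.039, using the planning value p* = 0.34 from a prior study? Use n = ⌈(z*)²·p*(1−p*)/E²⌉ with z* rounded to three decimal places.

For 95% confidence, z* = 1.960.
p*(1−p*) = 0.2244.
(z*)²·p*(1−p*)/E² = 3.841600·0.2244/0.001521 = 566.769.
Rounding up, n = 567.

n = 567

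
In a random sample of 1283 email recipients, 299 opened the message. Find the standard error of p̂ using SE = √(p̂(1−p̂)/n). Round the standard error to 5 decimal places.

SE = 0.01180

The sample proportion is 299/1283 = 0.23305.
p̂(1−p̂) = 0.178738.
SE = √(0.178738/1283) = √0.000139313 = 0.01180.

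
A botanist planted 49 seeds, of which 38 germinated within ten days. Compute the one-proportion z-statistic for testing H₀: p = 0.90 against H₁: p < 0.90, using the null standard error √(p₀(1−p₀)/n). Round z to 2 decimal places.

z = -2.90

Sample proportion p̂ = 38/49 = 0.77551.
Under H₀, SE = √(p₀(1−p₀)/n) = √(0.90·0.10/49) = √0.001836735 = 0.042857.
Test statistic: z = -0.12449/0.042857 = -2.90.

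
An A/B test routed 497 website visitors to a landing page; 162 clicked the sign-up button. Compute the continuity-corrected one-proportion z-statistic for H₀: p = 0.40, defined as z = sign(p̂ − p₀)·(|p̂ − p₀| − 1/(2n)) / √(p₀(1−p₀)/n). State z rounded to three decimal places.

z = -3.324

With x = 162 successes in n = 497, p̂ = 0.32596. p̂ − p₀ = -0.074044.
1/(2n) = 0.001006.
Corrected numerator: |-0.074044| − 0.001006 = 0.073038.
Under H₀, SE = √(p₀(1−p₀)/n) = √(0.40·0.60/497) = √0.000482897 = 0.021975.
z = (−)0.073038/0.021975 = -3.324.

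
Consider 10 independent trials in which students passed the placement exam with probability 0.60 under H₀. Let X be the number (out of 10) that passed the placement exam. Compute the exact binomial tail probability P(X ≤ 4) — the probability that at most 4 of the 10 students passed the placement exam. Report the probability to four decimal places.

X is binomial with n = 10 and p = 0.60.
P(X ≤ 4) = Σ_{j=0}^{4} C(10,j)·0.60^j·0.40^{10−j}.
= 0.000105 + 0.001573 + 0.010617 + 0.042467 + 0.111477 = 0.1662.

P = 0.1662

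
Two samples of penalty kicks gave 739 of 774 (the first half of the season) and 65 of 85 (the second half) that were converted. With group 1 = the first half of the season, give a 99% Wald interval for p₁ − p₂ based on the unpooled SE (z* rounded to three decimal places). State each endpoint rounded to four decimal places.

p̂₁ = 739/774 = 0.95478, p̂₂ = 65/85 = 0.76471; p̂₁ − p̂₂ = 0.19007.
SE = √(0.000055781 + 0.002116833) = √0.002172614 = 0.046611.
For 99% confidence, z* = 2.576. Margin = 2.576·0.046611 = 0.12007.
CI: 0.19007 ± 0.12007 = (0.0700, 0.3101).

(0.0700, 0.3101)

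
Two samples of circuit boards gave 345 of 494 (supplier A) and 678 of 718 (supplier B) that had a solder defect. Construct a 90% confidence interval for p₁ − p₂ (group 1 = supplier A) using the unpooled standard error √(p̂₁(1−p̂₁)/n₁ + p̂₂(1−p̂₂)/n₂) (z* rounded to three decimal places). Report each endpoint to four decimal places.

(-0.2827, -0.2091)

p̂₁ = 0.69838, p̂₂ = 0.94429, so the observed difference is -0.24591.
Unpooled SE = √(p̂₁(1−p̂₁)/n₁ + p̂₂(1−p̂₂)/n₂) = √(0.000426407 + 0.000073268) = 0.022353.
z* = 1.645 at the 90% level. Margin of error = 0.03677.
Interval: -0.24591 ± 0.03677 → (-0.2827, -0.2091).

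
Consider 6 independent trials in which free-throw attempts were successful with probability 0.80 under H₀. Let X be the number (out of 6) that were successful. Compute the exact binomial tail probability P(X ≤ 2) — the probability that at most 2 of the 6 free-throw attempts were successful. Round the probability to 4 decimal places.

X ~ Binomial(n=6, p=0.80).
P(X ≤ 2) = C(6,0)·0.80^0·0.20^6 + C(6,1)·0.80^1·0.20^5 + C(6,2)·0.80^2·0.20^4.
= 0.000064 + 0.001536 + 0.015360 = 0.0170.

P = 0.0170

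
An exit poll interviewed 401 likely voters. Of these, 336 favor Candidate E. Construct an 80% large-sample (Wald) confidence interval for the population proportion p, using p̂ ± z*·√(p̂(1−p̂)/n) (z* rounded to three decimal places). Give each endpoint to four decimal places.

p̂ = 336/401 = 0.83791.
SE(p̂) = √(0.83791·0.16209/401) = 0.018404.
z* = 1.282 at the 80% level.
Margin = 1.282·0.018404 = 0.02359.
So the interval runs from 0.8143 to 0.8615.

(0.8143, 0.8615)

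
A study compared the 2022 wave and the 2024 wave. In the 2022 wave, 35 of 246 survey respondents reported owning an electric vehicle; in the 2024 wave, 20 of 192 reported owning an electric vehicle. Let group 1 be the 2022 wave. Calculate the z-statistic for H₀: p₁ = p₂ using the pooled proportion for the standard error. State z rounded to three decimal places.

Sample proportions: p̂₁ = 35/246 = 0.14228 and p̂₂ = 20/192 = 0.10417.
Pooled p̂ = (35+20)/(246+192) = 55/438 = 0.12557.
Pooled SE = √[0.1098028·0.00927337] ≈ 0.031910.
z = (p̂₁ − p̂₂)/SE = (0.14228 − 0.10417)/0.031910 = 0.03811/0.031910 = 1.194.

z = 1.194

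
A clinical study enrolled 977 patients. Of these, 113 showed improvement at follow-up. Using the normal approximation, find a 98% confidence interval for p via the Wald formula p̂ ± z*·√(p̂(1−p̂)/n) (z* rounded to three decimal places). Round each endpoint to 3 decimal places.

(0.092, 0.139)

With x = 113 successes in n = 977, p̂ = 0.11566.
SE(p̂) = √(0.11566·0.88434/977) = 0.010232.
z* = 2.326 at the 98% level.
Margin = 2.326·0.010232 = 0.02380.
CI: 0.11566 ± 0.02380 = (0.092, 0.139).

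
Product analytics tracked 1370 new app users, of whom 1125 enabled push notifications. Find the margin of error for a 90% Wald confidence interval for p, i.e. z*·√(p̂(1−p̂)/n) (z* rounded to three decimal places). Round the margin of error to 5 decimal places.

ME = 0.01703

With x = 1125 successes in n = 1370, p̂ = 0.82117.
SE = √(p̂(1−p̂)/n) = √(0.146851/1370) = 0.010353.
The 90% critical value is z* = 1.645.
ME = 1.645·0.010353 = 0.01703.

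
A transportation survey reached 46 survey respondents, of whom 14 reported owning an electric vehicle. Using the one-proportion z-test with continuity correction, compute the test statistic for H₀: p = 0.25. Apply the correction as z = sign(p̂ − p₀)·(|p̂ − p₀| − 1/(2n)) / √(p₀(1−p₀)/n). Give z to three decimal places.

z = 0.681

With x = 14 successes in n = 46, p̂ = 0.30435. p̂ − p₀ = 0.054348.
1/(2n) = 0.010870.
Corrected numerator: |0.054348| − 0.010870 = 0.043478.
Under H₀, SE = √(p₀(1−p₀)/n) = √(0.25·0.75/46) = √0.004076087 = 0.063844.
z = +0.043478/0.063844 = 0.681.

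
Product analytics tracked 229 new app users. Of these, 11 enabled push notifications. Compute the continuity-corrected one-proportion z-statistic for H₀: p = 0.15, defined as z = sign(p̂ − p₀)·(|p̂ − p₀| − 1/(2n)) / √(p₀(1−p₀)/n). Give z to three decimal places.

z = -4.229

p̂ = 11/229 = 0.04803. p̂ − p₀ = -0.101965.
1/(2n) = 0.002183.
Corrected numerator: |-0.101965| − 0.002183 = 0.099782.
Under H₀, SE = √(p₀(1−p₀)/n) = √(0.15·0.85/229) = √0.000556769 = 0.023596.
z = −0.099782/0.023596 = -4.229.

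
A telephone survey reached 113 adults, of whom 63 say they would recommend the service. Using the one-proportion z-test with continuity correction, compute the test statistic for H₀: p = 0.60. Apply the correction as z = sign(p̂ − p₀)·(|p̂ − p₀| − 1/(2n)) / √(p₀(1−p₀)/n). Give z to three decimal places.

Sample proportion p̂ = 63/113 = 0.55752. p̂ − p₀ = -0.042478.
Continuity correction 1/(2n) = 1/226 = 0.004425.
Corrected numerator: |-0.042478| − 0.004425 = 0.038053.
Under H₀, SE = √(p₀(1−p₀)/n) = √(0.60·0.40/113) = √0.002123894 = 0.046086.
z = −0.038053/0.046086 = -0.826.

z = -0.826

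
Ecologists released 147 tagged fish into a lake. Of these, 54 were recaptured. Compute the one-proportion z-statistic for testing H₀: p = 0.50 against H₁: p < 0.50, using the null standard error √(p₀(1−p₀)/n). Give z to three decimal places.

With x = 54 successes in n = 147, p̂ = 0.36735.
SE₀ = √(0.50·0.50/147) = 0.041239.
z = (0.36735 − 0.50)/0.041239 = -0.13265/0.041239 = -3.217.

z = -3.217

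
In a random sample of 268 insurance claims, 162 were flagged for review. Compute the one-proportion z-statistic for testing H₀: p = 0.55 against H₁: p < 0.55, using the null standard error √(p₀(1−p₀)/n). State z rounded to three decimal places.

z = 1.793

The sample proportion is 162/268 = 0.60448.
Under H₀, SE = √(p₀(1−p₀)/n) = √(0.55·0.45/268) = √0.000923507 = 0.030389.
z = (p̂ − p₀)/SE = (0.60448 − 0.55)/0.030389 = 1.793.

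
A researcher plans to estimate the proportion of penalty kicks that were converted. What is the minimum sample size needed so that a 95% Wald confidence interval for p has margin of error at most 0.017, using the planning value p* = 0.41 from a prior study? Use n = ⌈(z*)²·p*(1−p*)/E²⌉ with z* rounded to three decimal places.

z* = 1.960 at the 95% level.
p*(1−p*) = 0.2419.
Required n before rounding: 3.841600 × 0.2419 / 0.017² = 3215.512.
⌈3215.512⌉ = 3216.

n = 3216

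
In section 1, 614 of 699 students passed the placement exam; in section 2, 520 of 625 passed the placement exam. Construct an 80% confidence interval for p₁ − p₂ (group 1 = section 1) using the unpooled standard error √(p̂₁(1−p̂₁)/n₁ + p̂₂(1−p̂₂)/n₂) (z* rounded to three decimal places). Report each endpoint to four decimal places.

p̂₁ = 614/699 = 0.87840, p̂₂ = 520/625 = 0.83200; p̂₁ − p̂₂ = 0.04640.
Unpooled SE = √(p̂₁(1−p̂₁)/n₁ + p̂₂(1−p̂₂)/n₂) = √(0.000152811 + 0.000223642) = 0.019402.
The 80% critical value is z* = 1.282. Margin of error = 0.02487.
So the interval runs from 0.0215 to 0.0713.

(0.0215, 0.0713)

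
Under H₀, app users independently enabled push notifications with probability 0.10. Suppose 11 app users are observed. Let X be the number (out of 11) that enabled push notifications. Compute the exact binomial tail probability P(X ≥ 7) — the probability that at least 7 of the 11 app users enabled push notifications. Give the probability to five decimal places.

P = 0.00002

X ~ Binomial(n=11, p=0.10).
P(X ≥ 7) = Σ_{j=7}^{11} C(11,j)·0.10^j·0.90^{11−j}.
= 0.000022 + 0.000001 + 0.000000 + 0.000000 + 0.000000 = 0.00002.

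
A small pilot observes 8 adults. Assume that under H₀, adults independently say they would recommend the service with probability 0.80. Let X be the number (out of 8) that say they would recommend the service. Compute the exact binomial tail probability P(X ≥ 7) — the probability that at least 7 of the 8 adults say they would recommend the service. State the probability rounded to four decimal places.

P = 0.5033

X is binomial with n = 8 and p = 0.80.
P(X ≥ 7) = C(8,7)·0.80^7·0.20^1 + C(8,8)·0.80^8·0.20^0.
= 0.335544 + 0.167772 = 0.5033.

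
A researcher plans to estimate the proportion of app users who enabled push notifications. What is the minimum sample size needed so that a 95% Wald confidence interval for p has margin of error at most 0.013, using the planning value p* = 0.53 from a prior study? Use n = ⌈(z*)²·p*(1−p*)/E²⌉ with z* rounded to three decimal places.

z* = 1.960 at the 95% level.
p*(1−p*) = 0.2491.
(z*)²·p*(1−p*)/E² = 3.841600·0.2491/0.000169 = 5662.382.
⌈5662.382⌉ = 5663.

n = 5663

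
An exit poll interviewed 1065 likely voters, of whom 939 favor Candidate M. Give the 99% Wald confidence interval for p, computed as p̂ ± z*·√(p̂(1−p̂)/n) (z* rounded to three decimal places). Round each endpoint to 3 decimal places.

Sample proportion p̂ = 939/1065 = 0.88169.
SE = √(p̂(1−p̂)/n) = √(0.104313/1065) = 0.009897.
For 99% confidence, z* = 2.576.
Margin = 2.576·0.009897 = 0.02549.
CI: 0.88169 ± 0.02549 = (0.856, 0.907).

(0.856, 0.907)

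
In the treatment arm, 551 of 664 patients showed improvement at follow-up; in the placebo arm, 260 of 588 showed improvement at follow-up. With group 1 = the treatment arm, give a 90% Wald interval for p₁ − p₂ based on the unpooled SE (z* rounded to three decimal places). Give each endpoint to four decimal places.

p̂₁ = 551/664 = 0.82982, p̂₂ = 260/588 = 0.44218; p̂₁ − p̂₂ = 0.38764.
Unpooled SE = √(p̂₁(1−p̂₁)/n₁ + p̂₂(1−p̂₂)/n₂) = √(0.000212680 + 0.000419484) = 0.025143.
z* = 1.645 at the 90% level. Margin = 1.645·0.025143 = 0.04136.
CI: 0.38764 ± 0.04136 = (0.3463, 0.4290).

(0.3463, 0.4290)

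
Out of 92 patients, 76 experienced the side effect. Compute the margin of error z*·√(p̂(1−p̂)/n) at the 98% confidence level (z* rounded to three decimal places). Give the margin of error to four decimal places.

With x = 76 successes in n = 92, p̂ = 0.82609.
Standard error of p̂: √(0.143667/92) = √0.001561601 = 0.039517.
For 98% confidence, z* = 2.326.
ME = 2.326·0.039517 = 0.0919.

ME = 0.0919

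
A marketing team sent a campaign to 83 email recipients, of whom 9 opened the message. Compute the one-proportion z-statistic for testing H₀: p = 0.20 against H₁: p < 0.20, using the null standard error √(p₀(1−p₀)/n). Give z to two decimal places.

Sample proportion p̂ = 9/83 = 0.10843.
Under H₀, SE = √(p₀(1−p₀)/n) = √(0.20·0.80/83) = √0.001927711 = 0.043906.
z = (0.10843 − 0.20)/0.043906 = -0.09157/0.043906 = -2.09.

z = -2.09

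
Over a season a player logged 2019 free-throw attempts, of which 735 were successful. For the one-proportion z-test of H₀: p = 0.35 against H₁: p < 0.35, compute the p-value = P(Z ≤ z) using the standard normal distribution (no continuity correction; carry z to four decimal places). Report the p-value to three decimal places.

The sample proportion is 735/2019 = 0.36404.
Null standard error: √(0.35·0.65/2019) = √0.000112680 = 0.010615.
z = (p̂ − p₀)/SE = (735/2019 − 0.35)/0.010615 ≈ 1.3228.
From the standard normal, P(Z ≤ z) = 0.907.

p-value = 0.907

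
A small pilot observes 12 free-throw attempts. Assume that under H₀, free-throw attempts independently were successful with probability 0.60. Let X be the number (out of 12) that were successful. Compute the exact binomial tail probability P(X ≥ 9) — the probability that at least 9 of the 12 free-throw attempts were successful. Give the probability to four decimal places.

X is binomial with n = 12 and p = 0.60.
P(X ≥ 9) = C(12,9)·0.60^9·0.40^3 + C(12,10)·0.60^10·0.40^2 + C(12,11)·0.60^11·0.40^1 + C(12,12)·0.60^12·0.40^0.
= 0.141894 + 0.063852 + 0.017414 + 0.002177 = 0.2253.

P = 0.2253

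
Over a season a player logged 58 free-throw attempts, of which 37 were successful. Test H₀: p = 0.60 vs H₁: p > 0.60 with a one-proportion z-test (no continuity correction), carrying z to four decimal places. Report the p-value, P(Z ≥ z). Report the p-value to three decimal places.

p-value = 0.278

With x = 37 successes in n = 58, p̂ = 0.63793.
Under H₀, SE = √(p₀(1−p₀)/n) = √(0.60·0.40/58) = √0.004137931 = 0.064327.
z = (p̂ − p₀)/SE = (37/58 − 0.60)/0.064327 ≈ 0.5897.
From the standard normal, P(Z ≥ z) = 0.278.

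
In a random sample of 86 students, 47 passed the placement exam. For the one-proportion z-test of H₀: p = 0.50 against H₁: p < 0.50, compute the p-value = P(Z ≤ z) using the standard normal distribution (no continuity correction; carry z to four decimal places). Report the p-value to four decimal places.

With x = 47 successes in n = 86, p̂ = 0.54651.
Under H₀, SE = √(p₀(1−p₀)/n) = √(0.50·0.50/86) = √0.002906977 = 0.053916.
z = (p̂ − p₀)/SE = (47/86 − 0.50)/0.053916 ≈ 0.8627.
p-value = P(Z ≤ z) with z = 0.8627 → 0.8058.

p-value = 0.8058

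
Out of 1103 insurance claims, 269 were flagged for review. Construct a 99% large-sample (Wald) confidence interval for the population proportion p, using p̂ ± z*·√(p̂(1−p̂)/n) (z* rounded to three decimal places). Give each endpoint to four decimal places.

(0.2106, 0.2772)

p̂ = 269/1103 = 0.24388.
Standard error of p̂: √(0.184403/1103) = √0.000167183 = 0.012930.
The 99% critical value is z* = 2.576.
Margin = 2.576·0.012930 = 0.03331.
Interval: 0.24388 ± 0.03331 → (0.2106, 0.2772).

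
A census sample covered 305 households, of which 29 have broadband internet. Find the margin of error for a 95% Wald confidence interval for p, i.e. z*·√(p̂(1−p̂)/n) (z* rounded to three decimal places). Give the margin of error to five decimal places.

p̂ = 29/305 = 0.09508.
Standard error of p̂: √(0.086041/305) = √0.000282103 = 0.016796.
For 95% confidence, z* = 1.960.
ME = 1.960·0.016796 = 0.03292.

ME = 0.03292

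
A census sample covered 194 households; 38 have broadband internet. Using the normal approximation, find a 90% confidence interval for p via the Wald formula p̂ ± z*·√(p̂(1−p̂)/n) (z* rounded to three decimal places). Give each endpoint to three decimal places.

Sample proportion p̂ = 38/194 = 0.19588.
SE = √(p̂(1−p̂)/n) = √(0.157509/194) = 0.028494.
For 90% confidence, z* = 1.645.
Margin = 1.645·0.028494 = 0.04687.
CI: 0.19588 ± 0.04687 = (0.149, 0.243).

(0.149, 0.243)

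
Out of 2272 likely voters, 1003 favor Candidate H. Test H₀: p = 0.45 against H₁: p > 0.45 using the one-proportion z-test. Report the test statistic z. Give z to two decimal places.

z = -0.82

The sample proportion is 1003/2272 = 0.44146.
Null standard error: √(0.45·0.55/2272) = √0.000108935 = 0.010437.
z = (p̂ − p₀)/SE = (0.44146 − 0.45)/0.010437 = -0.82.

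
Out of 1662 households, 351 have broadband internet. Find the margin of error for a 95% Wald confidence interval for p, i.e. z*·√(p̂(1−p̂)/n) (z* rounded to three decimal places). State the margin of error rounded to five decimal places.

ME = 0.01962

p̂ = 351/1662 = 0.21119.
SE(p̂) = √(0.21119·0.78881/1662) = 0.010012.
z* = 1.960 at the 95% level.
ME = 1.960·0.010012 = 0.01962.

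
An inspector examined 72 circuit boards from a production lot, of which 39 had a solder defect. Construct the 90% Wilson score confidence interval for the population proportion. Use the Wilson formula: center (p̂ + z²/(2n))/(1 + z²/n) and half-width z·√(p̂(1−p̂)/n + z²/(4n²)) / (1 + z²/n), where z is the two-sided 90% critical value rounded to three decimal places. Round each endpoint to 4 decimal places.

(0.4453, 0.6350)

p̂ = 39/72 = 0.54167; z = 1.645, so z² = 2.706025.
1 + z²/n = 1.037584.
Adjusted center: (0.54167 + z²/(2n))/1.037584 = 0.54016.
Radicand: p̂(1−p̂)/n + z²/(4n²) = 0.003448110 + 0.000130499 = 0.003578609.
Half-width = z·√(radicand)/denom = 1.645·0.059821/1.037584 = 0.09484.
So the interval runs from 0.4453 to 0.6350.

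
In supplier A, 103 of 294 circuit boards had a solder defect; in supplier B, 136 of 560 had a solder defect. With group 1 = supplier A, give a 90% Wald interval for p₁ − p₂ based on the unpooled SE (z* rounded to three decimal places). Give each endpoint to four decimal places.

(0.0529, 0.1621)

p̂₁ = 103/294 = 0.35034, p̂₂ = 136/560 = 0.24286; p̂₁ − p̂₂ = 0.10748.
SE = √(0.000774156 + 0.000328353) = √0.001102509 = 0.033204.
For 90% confidence, z* = 1.645. Margin = 1.645·0.033204 = 0.05462.
CI: 0.10748 ± 0.05462 = (0.0529, 0.1621).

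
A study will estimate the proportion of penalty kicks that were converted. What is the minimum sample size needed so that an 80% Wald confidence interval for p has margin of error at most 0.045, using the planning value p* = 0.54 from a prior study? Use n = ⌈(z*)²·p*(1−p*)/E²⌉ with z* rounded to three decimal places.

n = 202

For 80% confidence, z* = 1.282.
p*(1−p*) = 0.54·0.46 = 0.2484.
Required n before rounding: 1.643524 × 0.2484 / 0.045² = 201.606.
Rounding up, n = 202.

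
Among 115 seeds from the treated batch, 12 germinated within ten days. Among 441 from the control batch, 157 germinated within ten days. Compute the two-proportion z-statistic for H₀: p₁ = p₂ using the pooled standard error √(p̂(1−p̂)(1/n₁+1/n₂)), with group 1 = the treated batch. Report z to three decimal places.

z = -5.225

Sample proportions: p̂₁ = 12/115 = 0.10435 and p̂₂ = 157/441 = 0.35601.
Pooled p̂ = (12+157)/(115+441) = 169/556 = 0.30396.
SE = √[p̂(1−p̂)(1/n₁+1/n₂)] = √[0.30396·0.69604·(1/115+1/441)] ≈ 0.048161.
z = (p̂₁ − p̂₂)/SE = (0.10435 − 0.35601)/0.048161 = -0.25166/0.048161 = -5.225.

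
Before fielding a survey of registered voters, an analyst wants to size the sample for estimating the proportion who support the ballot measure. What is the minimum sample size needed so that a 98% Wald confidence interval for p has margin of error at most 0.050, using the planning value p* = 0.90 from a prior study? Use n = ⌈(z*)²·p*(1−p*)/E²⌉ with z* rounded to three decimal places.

z* = 2.326 at the 98% level.
p*(1−p*) = 0.0900.
(z*)²·p*(1−p*)/E² = 5.410276·0.0900/0.002500 = 194.770.
⌈194.770⌉ = 195.

n = 195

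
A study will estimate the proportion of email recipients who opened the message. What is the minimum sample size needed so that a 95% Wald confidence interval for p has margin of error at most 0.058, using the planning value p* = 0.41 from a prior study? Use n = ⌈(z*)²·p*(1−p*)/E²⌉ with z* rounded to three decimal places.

z* = 1.960 at the 95% level.
p*(1−p*) = 0.2419.
Required n before rounding: 3.841600 × 0.2419 / 0.058² = 276.243.
⌈276.243⌉ = 277.

n = 277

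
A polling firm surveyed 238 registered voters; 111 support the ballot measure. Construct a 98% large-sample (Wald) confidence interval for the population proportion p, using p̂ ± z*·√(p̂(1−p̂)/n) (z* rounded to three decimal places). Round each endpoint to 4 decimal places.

Sample proportion p̂ = 111/238 = 0.46639.
SE(p̂) = √(0.46639·0.53361/238) = 0.032337.
The 98% critical value is z* = 2.326.
Margin of error: 2.326 × 0.032337 = 0.07522.
So the interval runs from 0.3912 to 0.5416.

(0.3912, 0.5416)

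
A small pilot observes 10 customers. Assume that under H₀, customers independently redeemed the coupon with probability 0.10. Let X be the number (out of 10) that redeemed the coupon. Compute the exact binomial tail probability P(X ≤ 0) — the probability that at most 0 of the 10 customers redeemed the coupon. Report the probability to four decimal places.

P = 0.3487

X is binomial with n = 10 and p = 0.10.
P(X ≤ 0) = C(10,0)·0.10^0·0.90^10.
= 0.348678 = 0.3487.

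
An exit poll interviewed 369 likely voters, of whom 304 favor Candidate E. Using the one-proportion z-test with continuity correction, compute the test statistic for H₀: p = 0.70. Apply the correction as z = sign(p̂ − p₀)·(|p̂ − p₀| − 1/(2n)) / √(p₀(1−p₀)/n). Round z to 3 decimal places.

With x = 304 successes in n = 369, p̂ = 0.82385. p̂ − p₀ = 0.123848.
Continuity correction 1/(2n) = 1/738 = 0.001355.
Corrected numerator: |0.123848| − 0.001355 = 0.122493.
Under H₀, SE = √(p₀(1−p₀)/n) = √(0.70·0.30/369) = √0.000569106 = 0.023856.
z = +0.122493/0.023856 = 5.135.

z = 5.135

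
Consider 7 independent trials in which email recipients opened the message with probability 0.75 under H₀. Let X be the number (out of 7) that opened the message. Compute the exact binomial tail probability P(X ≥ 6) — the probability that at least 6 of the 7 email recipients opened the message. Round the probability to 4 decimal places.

P = 0.4449

X ~ Binomial(n=7, p=0.75).
P(X ≥ 6) = C(7,6)·0.75^6·0.25^1 + C(7,7)·0.75^7·0.25^0.
= 0.311462 + 0.133484 = 0.4449.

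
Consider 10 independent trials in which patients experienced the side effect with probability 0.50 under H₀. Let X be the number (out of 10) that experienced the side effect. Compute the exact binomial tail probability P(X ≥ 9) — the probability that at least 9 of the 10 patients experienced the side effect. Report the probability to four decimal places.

P = 0.0107

X ~ Binomial(n=10, p=0.50).
P(X ≥ 9) = C(10,9)·0.50^9·0.50^1 + C(10,10)·0.50^10·0.50^0.
= 0.009766 + 0.000977 = 0.0107.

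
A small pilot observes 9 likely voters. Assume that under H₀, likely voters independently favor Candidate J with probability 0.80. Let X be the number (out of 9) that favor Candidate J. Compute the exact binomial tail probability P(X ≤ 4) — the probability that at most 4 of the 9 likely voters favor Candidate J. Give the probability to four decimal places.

P = 0.0196

X is binomial with n = 9 and p = 0.80.
P(X ≤ 4) = Σ_{j=0}^{4} C(9,j)·0.80^j·0.20^{9−j}.
= 0.000001 + 0.000018 + 0.000295 + 0.002753 + 0.016515 = 0.0196.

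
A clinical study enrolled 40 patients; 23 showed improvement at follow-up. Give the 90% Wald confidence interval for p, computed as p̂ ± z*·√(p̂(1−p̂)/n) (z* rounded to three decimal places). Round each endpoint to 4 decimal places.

(0.4464, 0.7036)

With x = 23 successes in n = 40, p̂ = 0.57500.
Standard error of p̂: √(0.244375/40) = √0.006109375 = 0.078162.
For 90% confidence, z* = 1.645.
Margin = 1.645·0.078162 = 0.12858.
CI: 0.57500 ± 0.12858 = (0.4464, 0.7036).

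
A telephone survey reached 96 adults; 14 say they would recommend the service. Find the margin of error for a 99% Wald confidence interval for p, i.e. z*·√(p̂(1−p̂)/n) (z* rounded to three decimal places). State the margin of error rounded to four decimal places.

The sample proportion is 14/96 = 0.14583.
SE(p̂) = √(0.14583·0.85417/96) = 0.036022.
z* = 2.576 at the 99% level.
So ME = 0.0928.

ME = 0.0928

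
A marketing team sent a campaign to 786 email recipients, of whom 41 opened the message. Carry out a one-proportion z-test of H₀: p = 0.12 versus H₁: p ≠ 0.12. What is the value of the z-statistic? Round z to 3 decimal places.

The sample proportion is 41/786 = 0.05216.
Null standard error: √(0.12·0.88/786) = √0.000134351 = 0.011591.
z = (0.05216 − 0.12)/0.011591 = -0.06784/0.011591 = -5.853.

z = -5.853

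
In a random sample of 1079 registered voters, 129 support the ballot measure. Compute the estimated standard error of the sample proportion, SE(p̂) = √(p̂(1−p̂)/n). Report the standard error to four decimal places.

SE = 0.0099

The sample proportion is 129/1079 = 0.11956.
p̂(1−p̂) = 0.105265.
Dividing by n and taking the root: √0.000097558 = 0.0099.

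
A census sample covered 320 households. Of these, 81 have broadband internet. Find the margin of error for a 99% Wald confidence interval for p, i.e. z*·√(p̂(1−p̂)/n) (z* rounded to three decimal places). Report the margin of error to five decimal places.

ME = 0.06261

The sample proportion is 81/320 = 0.25312.
SE(p̂) = √(0.25312·0.74687/320) = 0.024306.
The 99% critical value is z* = 2.576.
ME = 2.576·0.024306 = 0.06261.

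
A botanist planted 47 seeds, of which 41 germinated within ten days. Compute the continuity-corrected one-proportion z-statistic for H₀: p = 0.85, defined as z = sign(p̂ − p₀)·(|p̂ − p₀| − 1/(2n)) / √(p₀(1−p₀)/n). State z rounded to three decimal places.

z = 0.225

Sample proportion p̂ = 41/47 = 0.87234. p̂ − p₀ = 0.022340.
1/(2n) = 0.010638.
Corrected numerator: |0.022340| − 0.010638 = 0.011702.
Under H₀, SE = √(p₀(1−p₀)/n) = √(0.85·0.15/47) = √0.002712766 = 0.052084.
z = (+)0.011702/0.052084 = 0.225.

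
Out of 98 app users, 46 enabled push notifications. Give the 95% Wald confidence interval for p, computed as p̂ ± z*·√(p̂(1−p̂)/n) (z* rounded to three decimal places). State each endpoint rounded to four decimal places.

(0.3706, 0.5682)

With x = 46 successes in n = 98, p̂ = 0.46939.
Standard error of p̂: √(0.249063/98) = √0.002541458 = 0.050413.
The 95% critical value is z* = 1.960.
Margin of error: 1.960 × 0.050413 = 0.09881.
So the interval runs from 0.3706 to 0.5682.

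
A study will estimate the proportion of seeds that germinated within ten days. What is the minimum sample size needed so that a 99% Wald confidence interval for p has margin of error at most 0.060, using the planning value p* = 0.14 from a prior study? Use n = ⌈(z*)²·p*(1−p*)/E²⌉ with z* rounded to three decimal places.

The 99% critical value is z* = 2.576.
p*(1−p*) = 0.14·0.86 = 0.1204.
Required n before rounding: 6.635776 × 0.1204 / 0.060² = 221.930.
Rounding up, n = 222.

n = 222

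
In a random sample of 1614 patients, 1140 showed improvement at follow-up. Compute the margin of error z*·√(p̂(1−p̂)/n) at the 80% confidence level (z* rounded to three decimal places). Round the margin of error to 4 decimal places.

The sample proportion is 1140/1614 = 0.70632.
Standard error of p̂: √(0.207432/1614) = √0.000128521 = 0.011337.
z* = 1.282 at the 80% level.
So ME = 0.0145.

ME = 0.0145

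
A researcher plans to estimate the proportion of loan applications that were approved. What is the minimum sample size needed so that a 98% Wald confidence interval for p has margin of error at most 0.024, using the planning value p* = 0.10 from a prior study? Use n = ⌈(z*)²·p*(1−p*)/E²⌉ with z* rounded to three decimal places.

n = 846

The 98% critical value is z* = 2.326.
p*(1−p*) = 0.0900.
(z*)²·p*(1−p*)/E² = 5.410276·0.0900/0.000576 = 845.356.
Rounding up, n = 846.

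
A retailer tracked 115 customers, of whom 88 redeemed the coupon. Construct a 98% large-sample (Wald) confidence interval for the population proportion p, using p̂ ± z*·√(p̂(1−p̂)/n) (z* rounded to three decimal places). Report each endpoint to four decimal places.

Sample proportion p̂ = 88/115 = 0.76522.
Standard error of p̂: √(0.179660/115) = √0.001562259 = 0.039525.
z* = 2.326 at the 98% level.
Margin = 2.326·0.039525 = 0.09194.
CI: 0.76522 ± 0.09194 = (0.6733, 0.8572).

(0.6733, 0.8572)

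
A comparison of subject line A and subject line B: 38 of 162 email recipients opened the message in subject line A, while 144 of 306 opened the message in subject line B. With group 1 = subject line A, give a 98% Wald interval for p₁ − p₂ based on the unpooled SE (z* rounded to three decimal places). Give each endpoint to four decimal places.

p̂₁ = 38/162 = 0.23457, p̂₂ = 144/306 = 0.47059; p̂₁ − p̂₂ = -0.23602.
Unpooled SE = √(p̂₁(1−p̂₁)/n₁ + p̂₂(1−p̂₂)/n₂) = √(0.001108307 + 0.000814166) = 0.043846.
The 98% critical value is z* = 2.326. Margin = 2.326·0.043846 = 0.10199.
Interval: -0.23602 ± 0.10199 → (-0.3380, -0.1340).

(-0.3380, -0.1340)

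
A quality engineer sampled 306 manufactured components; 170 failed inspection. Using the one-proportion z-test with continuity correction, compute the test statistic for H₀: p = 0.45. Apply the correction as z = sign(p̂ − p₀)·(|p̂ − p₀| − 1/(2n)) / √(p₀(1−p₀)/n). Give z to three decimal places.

z = 3.654

The sample proportion is 170/306 = 0.55556. p̂ − p₀ = 0.105556.
1/(2n) = 0.001634.
Corrected numerator: |0.105556| − 0.001634 = 0.103922.
Null standard error: √(0.45·0.55/306) = √0.000808824 = 0.028440.
z = (+)0.103922/0.028440 = 3.654.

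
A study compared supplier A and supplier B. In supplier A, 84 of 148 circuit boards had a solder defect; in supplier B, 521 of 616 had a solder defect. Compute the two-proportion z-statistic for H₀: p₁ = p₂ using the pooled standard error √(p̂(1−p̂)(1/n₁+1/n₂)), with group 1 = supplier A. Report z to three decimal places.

Sample proportions: p̂₁ = 84/148 = 0.56757 and p̂₂ = 521/616 = 0.84578.
Pooled p̂ = (84+521)/(148+616) = 605/764 = 0.79188.
SE = √[p̂(1−p̂)(1/n₁+1/n₂)] = √[0.79188·0.20812·(1/148+1/616)] ≈ 0.037163.
z = -0.27821/0.037163 = -7.486.

z = -7.486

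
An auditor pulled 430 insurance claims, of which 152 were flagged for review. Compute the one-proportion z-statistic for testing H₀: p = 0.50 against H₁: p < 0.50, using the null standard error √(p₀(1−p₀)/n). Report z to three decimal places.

z = -6.076

Sample proportion p̂ = 152/430 = 0.35349.
SE₀ = √(0.50·0.50/430) = 0.024112.
z = (p̂ − p₀)/SE = (0.35349 − 0.50)/0.024112 = -6.076.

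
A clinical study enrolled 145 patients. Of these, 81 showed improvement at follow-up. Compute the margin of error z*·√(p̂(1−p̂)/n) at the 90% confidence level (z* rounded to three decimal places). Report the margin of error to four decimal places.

Sample proportion p̂ = 81/145 = 0.55862.
SE(p̂) = √(0.55862·0.44138/145) = 0.041236.
For 90% confidence, z* = 1.645.
So ME = 0.0678.

ME = 0.0678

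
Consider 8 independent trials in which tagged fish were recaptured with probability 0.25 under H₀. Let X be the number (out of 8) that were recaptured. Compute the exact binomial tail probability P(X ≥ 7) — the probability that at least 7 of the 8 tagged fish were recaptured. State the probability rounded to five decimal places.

P = 0.00038

X is binomial with n = 8 and p = 0.25.
P(X ≥ 7) = C(8,7)·0.25^7·0.75^1 + C(8,8)·0.25^8·0.75^0.
= 0.000366 + 0.000015 = 0.00038.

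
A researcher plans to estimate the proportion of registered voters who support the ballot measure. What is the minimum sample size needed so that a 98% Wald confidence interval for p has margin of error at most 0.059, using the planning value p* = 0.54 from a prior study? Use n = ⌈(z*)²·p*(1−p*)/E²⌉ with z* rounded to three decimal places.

n = 387

For 98% confidence, z* = 2.326.
p*(1−p*) = 0.2484.
Required n before rounding: 5.410276 × 0.2484 / 0.059² = 386.071.
Rounding up, n = 387.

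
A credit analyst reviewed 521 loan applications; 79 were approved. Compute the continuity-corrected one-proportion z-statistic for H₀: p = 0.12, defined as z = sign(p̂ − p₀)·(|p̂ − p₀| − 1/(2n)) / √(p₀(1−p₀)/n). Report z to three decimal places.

z = 2.154

With x = 79 successes in n = 521, p̂ = 0.15163. p̂ − p₀ = 0.031631.
Continuity correction 1/(2n) = 1/1042 = 0.000960.
Corrected numerator: |0.031631| − 0.000960 = 0.030671.
SE₀ = √(0.12·0.88/521) = 0.014237.
z = +0.030671/0.014237 = 2.154.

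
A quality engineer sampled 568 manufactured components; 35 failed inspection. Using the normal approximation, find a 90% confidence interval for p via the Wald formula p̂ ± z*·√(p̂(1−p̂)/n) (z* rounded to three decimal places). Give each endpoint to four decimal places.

Sample proportion p̂ = 35/568 = 0.06162.
Standard error of p̂: √(0.057823/568) = √0.000101801 = 0.010090.
The 90% critical value is z* = 1.645.
Margin of error: 1.645 × 0.010090 = 0.01660.
CI: 0.06162 ± 0.01660 = (0.0450, 0.0782).

(0.0450, 0.0782)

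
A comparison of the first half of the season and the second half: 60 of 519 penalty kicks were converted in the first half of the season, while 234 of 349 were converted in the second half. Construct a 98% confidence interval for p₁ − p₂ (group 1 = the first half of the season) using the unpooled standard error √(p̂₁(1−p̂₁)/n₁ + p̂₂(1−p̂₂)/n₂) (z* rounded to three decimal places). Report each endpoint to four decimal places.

(-0.6219, -0.4879)

p̂₁ = 60/519 = 0.11561, p̂₂ = 234/349 = 0.67049; p̂₁ − p̂₂ = -0.55488.
Unpooled SE = √(p̂₁(1−p̂₁)/n₁ + p̂₂(1−p̂₂)/n₂) = √(0.000196998 + 0.000633049) = 0.028811.
The 98% critical value is z* = 2.326. Margin of error = 0.06701.
So the interval runs from -0.6219 to -0.4879.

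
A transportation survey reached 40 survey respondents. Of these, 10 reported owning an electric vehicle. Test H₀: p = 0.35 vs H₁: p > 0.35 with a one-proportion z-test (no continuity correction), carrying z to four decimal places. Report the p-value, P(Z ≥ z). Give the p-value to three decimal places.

p-value = 0.908

With x = 10 successes in n = 40, p̂ = 0.25000.
Under H₀, SE = √(p₀(1−p₀)/n) = √(0.35·0.65/40) = √0.005687500 = 0.075416.
Test statistic (full precision, shown to 4 dp): z = (10/40 − 0.35)/SE₀ ≈ -1.3260.
From the standard normal, P(Z ≥ z) = 0.908.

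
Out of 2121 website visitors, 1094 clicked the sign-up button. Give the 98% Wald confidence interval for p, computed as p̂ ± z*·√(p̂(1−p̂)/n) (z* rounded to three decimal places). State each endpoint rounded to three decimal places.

Sample proportion p̂ = 1094/2121 = 0.51579.
Standard error of p̂: √(0.249751/2121) = √0.000117751 = 0.010851.
z* = 2.326 at the 98% level.
Margin = 2.326·0.010851 = 0.02524.
Interval: 0.51579 ± 0.02524 → (0.491, 0.541).

(0.491, 0.541)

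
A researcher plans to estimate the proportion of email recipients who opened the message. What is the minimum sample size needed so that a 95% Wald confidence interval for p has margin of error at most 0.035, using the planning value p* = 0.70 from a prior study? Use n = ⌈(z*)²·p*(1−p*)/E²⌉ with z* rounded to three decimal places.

The 95% critical value is z* = 1.960.
p*(1−p*) = 0.2100.
Required n before rounding: 3.841600 × 0.2100 / 0.035² = 658.560.
⌈658.560⌉ = 659.

n = 659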